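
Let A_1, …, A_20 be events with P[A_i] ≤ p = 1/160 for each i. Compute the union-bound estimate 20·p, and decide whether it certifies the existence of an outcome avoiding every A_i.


Union bound: P[∪_{i=1}^{20} A_i] ≤ Σ_i P[A_i] ≤ 20·p = 20·(1/160) = 1/8.
Numerically: 1/8 ≈ 0.125000.
Is 1/8 < 1? YES.
Since P[∪ A_i] ≤ 1/8 < 1, the complement has P[∩ A_i^c] ≥ 1 − 1/8 = 7/8 > 0, so some outcome avoids every A_i.

20·p = 1/8 ≈ 0.125000; existence CERTIFIED by the union bound.


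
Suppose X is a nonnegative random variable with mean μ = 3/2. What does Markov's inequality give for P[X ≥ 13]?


μ = E[X] = 3/2, a = 13.
Markov: P[X ≥ 13] ≤ μ/a = (3/2)/13 = 3/26.
Numerically: ≈ 0.11538.
(Since a = 13 > μ = 1.50000, the bound 3/26 is < 1 and informative.)

P[X ≥ 13] ≤ 3/26 ≈ 0.11538.


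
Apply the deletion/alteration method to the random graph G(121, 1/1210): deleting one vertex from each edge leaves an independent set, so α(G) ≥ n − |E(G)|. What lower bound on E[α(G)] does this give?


E[|E(G)|] = C(121, 2)·p = 7260 · (1/1210) = 6.
E[α(G)] ≥ n − E[|E(G)|] = 121 − 6 = 115.
Numerically: ≈ 115.000000.
(This is only a lower bound; the true E[α(G)] may be larger.)

E[α(G)] ≥ 115 ≈ 115.000000.


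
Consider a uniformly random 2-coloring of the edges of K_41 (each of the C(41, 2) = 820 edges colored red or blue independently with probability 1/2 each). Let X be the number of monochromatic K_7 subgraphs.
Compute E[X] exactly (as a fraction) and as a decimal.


Let X = Σ_S X_S over the C(41, 7) = 22481940 subsets S of size 7, where X_S = 1 if the K_7 on S is monochromatic.
For a fixed S, the K_7 on S has C(7, 2) = 21 edges. P[all 21 edges red] = (1/2)^21, and likewise for blue, so P[monochromatic] = 2·(1/2)^21 = 2^{1 − 21} = 1/1048576.
By linearity: E[X] = C(41, 7) · 2^{1 − 21} = 22481940 · 1/1048576 = 5620485/262144.
Numerically: E[X] ≈ 21.44045.

E[X] = C(41,7)·2^(1−C(7,2)) = 5620485/262144 ≈ 21.44045.


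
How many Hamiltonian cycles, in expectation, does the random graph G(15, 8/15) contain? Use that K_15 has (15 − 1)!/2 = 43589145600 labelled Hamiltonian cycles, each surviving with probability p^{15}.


K_15 has (15 − 1)!/2 = 43589145600 labelled Hamiltonian cycles.
For each such Hamiltonian cycle H, let X_H = 1 if all 15 edges of H are present in G. Then P[X_H = 1] = p^{15} = (8/15)^{15} = 35184372088832/437893890380859375.
By linearity of expectation: E[X] = Σ_H E[X_H] = 43589145600 · p^{15} = 43589145600 · 35184372088832/437893890380859375 = 252453780711880523776/72081298828125.
Numerically: E[X] ≈ 3.5023e+06.

E[X] = 43589145600 · (8/15)^{15} = 252453780711880523776/72081298828125 ≈ 3.5023e+06.


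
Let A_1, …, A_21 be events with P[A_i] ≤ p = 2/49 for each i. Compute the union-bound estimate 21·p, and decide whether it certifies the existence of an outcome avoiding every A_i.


Union bound: P[∪_{i=1}^{21} A_i] ≤ Σ_i P[A_i] ≤ 21·p = 21·(2/49) = 6/7.
Numerically: 6/7 ≈ 0.857.
Is 6/7 < 1? YES.
Since P[∪ A_i] ≤ 6/7 < 1, the complement has P[∩ A_i^c] ≥ 1 − 6/7 = 1/7 > 0, so some outcome avoids every A_i.

21·p = 6/7 ≈ 0.857; existence CERTIFIED by the union bound.


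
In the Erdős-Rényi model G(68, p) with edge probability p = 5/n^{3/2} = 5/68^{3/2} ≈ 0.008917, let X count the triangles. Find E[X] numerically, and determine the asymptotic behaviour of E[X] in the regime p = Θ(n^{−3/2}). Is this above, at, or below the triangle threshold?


Number of potential triangles: C(68, 3) = 50116.
Each occurs with probability p³ ≈ (0.008917)³ ≈ 7.089570e-07.
By linearity: E[X] = C(68, 3)·p³ ≈ 50116 · 7.089570e-07 ≈ 0.0355.
Since α = 3/2 > 1, p = c/n^{3/2} = o(1/n) is below the triangle threshold p ~ 1/n. Asymptotically E[X] ~ (c³/6)·n^{3(1−α)} = (5³/6)·n^{-1.5} → 0, so by Markov's inequality G has no triangles w.h.p.

E[X] ≈ 0.0355; in regime p = Θ(1/n^{3/2}) E[X] tends to 0 (below the triangle threshold p ~ 1/n).


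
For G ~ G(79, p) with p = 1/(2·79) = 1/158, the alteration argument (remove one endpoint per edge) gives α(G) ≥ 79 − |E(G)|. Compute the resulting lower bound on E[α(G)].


E[|E(G)|] = C(79, 2)·p = 3081 · (1/158) = 39/2.
E[α(G)] ≥ n − E[|E(G)|] = 79 − 39/2 = 119/2.
Numerically: ≈ 59.5000.
(This is only a lower bound; the true E[α(G)] may be larger.)

E[α(G)] ≥ 119/2 ≈ 59.5000.


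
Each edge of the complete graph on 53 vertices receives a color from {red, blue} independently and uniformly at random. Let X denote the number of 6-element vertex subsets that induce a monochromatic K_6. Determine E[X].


Let X = Σ_S X_S over the C(53, 6) = 22957480 subsets S of size 6, where X_S = 1 if the K_6 on S is monochromatic.
For a fixed S, the K_6 on S has C(6, 2) = 15 edges. P[all 15 edges red] = (1/2)^15, and likewise for blue, so P[monochromatic] = 2·(1/2)^15 = 2^{1 − 15} = 1/16384.
Summing: E[X] = C(53, 6) · 2^{1 − 15} = 22957480 · 1/16384 = 2869685/2048.
Numerically: E[X] ≈ 1401.213.

E[X] = C(53,6)·2^(1−C(6,2)) = 2869685/2048 ≈ 1401.213.


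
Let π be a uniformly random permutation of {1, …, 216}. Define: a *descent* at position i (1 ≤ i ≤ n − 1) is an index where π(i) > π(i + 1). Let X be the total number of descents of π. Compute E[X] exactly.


Write X = Σ X_I over i = 1, …, 215, with X_I the indicator of one descent.
There are 215 indicators.
For each fixed i, the pair (π(i), π(i+1)) is a uniformly random ordered pair of distinct values from {1, …, 216}; by symmetry P[π(i) > π(i+1)] = 1/2.
By linearity: E[X] = 215 · (1/2) = (216 − 1) · (1/2) = 215/2 ≈ 107.5000.

E[X] = 215/2 = 107.5000.


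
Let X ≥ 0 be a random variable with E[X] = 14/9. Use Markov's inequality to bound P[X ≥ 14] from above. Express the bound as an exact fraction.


μ = E[X] = 14/9, a = 14.
Markov: P[X ≥ 14] ≤ μ/a = (14/9)/14 = 1/9.
Numerically: ≈ 0.1111.
(Since a = 14 > μ = 1.5556, the bound 1/9 is < 1 and informative.)

P[X ≥ 14] ≤ 1/9 ≈ 0.1111.


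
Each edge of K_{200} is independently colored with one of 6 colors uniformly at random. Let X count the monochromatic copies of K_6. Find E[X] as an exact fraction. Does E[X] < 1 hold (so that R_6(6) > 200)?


E[X] = C(200, 6) · 6^{1 − 15} = 82408626300 · 6^{−14} = 82408626300/78364164096.
As a reduced fraction: E[X] = 6867385525/6530347008 ≈ 1.052.
Is E[X] < 1? NO.
Since E[X] ≥ 1, the first-moment bound is inconclusive at n = 200; it does NOT by itself certify R_6(6) > 200.

E[X] = 6867385525/6530347008 ≈ 1.052; E[X] ≥ 1; first-moment method inconclusive here.


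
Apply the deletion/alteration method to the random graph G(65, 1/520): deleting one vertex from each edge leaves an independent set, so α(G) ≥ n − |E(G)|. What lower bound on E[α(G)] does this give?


E[|E(G)|] = C(65, 2)·p = 2080 · (1/520) = 4.
E[α(G)] ≥ n − E[|E(G)|] = 65 − 4 = 61.
Numerically: ≈ 61.000.
(This is only a lower bound; the true E[α(G)] may be larger.)

E[α(G)] ≥ 61 ≈ 61.000.


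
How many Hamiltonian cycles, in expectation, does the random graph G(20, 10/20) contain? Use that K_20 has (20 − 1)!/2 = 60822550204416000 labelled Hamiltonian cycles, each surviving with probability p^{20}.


K_20 has (20 − 1)!/2 = 60822550204416000 labelled Hamiltonian cycles.
For each such Hamiltonian cycle H, let X_H = 1 if all 20 edges of H are present in G. Then P[X_H = 1] = p^{20} = (1/2)^{20} = 1/1048576.
By linearity: E[X] = Σ_H E[X_H] = 60822550204416000 · p^{20} = 60822550204416000 · 1/1048576 = 1856156927625/32.
Numerically: E[X] ≈ 5.8e+10.

E[X] = 60822550204416000 · (1/2)^{20} = 1856156927625/32 ≈ 5.8e+10.


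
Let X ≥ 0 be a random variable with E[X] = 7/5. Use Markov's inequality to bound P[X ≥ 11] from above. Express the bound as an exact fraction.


μ = E[X] = 7/5, a = 11.
Markov: P[X ≥ 11] ≤ μ/a = (7/5)/11 = 7/55.
Numerically: ≈ 0.127.
(Since a = 11 > μ = 1.400, the bound 7/55 is < 1 and informative.)

P[X ≥ 11] ≤ 7/55 ≈ 0.127.


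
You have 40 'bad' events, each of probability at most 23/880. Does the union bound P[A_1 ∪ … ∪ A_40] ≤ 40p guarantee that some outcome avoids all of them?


Union bound: P[∪_{i=1}^{40} A_i] ≤ Σ_i P[A_i] ≤ 40·p = 40·(23/880) = 23/22.
Numerically: 23/22 ≈ 1.0454545.
Is 23/22 < 1? NO.
Since the bound 23/22 is ≥ 1, the union bound is uninformative here; it does NOT by itself certify existence.

40·p = 23/22 ≈ 1.0454545; existence NOT certified by the union bound.


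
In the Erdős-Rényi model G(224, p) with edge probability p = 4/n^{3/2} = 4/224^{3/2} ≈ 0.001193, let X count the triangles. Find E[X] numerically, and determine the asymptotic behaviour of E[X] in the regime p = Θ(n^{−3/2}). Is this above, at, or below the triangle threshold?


Number of potential triangles: C(224, 3) = 1848224.
Each occurs with probability p³ ≈ (0.001193)³ ≈ 1.698494e-09.
By linearity: E[X] = C(224, 3)·p³ ≈ 1848224 · 1.698494e-09 ≈ 0.0031.
Since α = 3/2 > 1, p = c/n^{3/2} = o(1/n) is below the triangle threshold p ~ 1/n. Asymptotically E[X] ~ (c³/6)·n^{3(1−α)} = (4³/6)·n^{-1.5} → 0, so by Markov's inequality G has no triangles w.h.p.

E[X] ≈ 0.0031; in regime p = Θ(1/n^{3/2}) E[X] tends to 0 (below the triangle threshold p ~ 1/n).


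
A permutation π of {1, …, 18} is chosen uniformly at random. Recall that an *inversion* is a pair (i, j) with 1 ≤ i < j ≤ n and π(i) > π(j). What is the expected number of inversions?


Write X = Σ X_I over the C(18, 2) = 153 pairs i < j, with X_I the indicator of one inversion.
There are 153 indicators.
For each fixed pair i < j, the values π(i) and π(j) are two distinct elements of {1, …, 18} in uniformly random order; by symmetry P[π(i) > π(j)] = 1/2.
By linearity: E[X] = 153 · (1/2) = C(18, 2) · (1/2) = 153/2 = 153/2 ≈ 76.5000.

E[X] = 153/2 = 76.5000.


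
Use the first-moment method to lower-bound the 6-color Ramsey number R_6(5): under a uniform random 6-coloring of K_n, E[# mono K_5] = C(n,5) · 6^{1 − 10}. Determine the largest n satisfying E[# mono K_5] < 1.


We need C(n, 5) · 6^{1 − 10} < 1, i.e. C(n, 5) < 6^{10 − 1} = 10077696.
Check values of n near the boundary:
  n = 65: C(65, 5) = 8259888; 8259888 < 10077696? YES
  n = 66: C(66, 5) = 8936928; 8936928 < 10077696? YES
  n = 67: C(67, 5) = 9657648; 9657648 < 10077696? YES
  n = 68: C(68, 5) = 10424128; 10424128 < 10077696? NO
The largest n with C(n, 5) < 10077696 is n = 67 (where E[X] = 67067/69984 ≈ 0.9583). Hence R_6(5) > 67, i.e. R_6(5) ≥ 68.

Largest n = 67; hence R_6(5) > 67.


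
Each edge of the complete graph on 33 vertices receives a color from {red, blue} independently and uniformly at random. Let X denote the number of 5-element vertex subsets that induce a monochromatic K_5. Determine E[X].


Let X = Σ_S X_S over the C(33, 5) = 237336 subsets S of size 5, where X_S = 1 if the K_5 on S is monochromatic.
For a fixed S, the K_5 on S has C(5, 2) = 10 edges. P[all 10 edges red] = (1/2)^10, and likewise for blue, so P[monochromatic] = 2·(1/2)^10 = 2^{1 − 10} = 1/512.
By linearity: E[X] = C(33, 5) · 2^{1 − 10} = 237336 · 1/512 = 29667/64.
Numerically: E[X] ≈ 463.546875.

E[X] = C(33,5)·2^(1−C(5,2)) = 29667/64 ≈ 463.546875.


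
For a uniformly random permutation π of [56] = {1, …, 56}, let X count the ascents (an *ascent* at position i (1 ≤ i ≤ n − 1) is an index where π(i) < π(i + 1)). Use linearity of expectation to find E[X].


Write X = Σ X_I over i = 1, …, 55, with X_I the indicator of one ascent.
There are 55 indicators.
For each fixed i, the pair (π(i), π(i+1)) is a uniformly random ordered pair of distinct values from {1, …, 56}; by symmetry P[π(i) < π(i+1)] = 1/2.
By linearity: E[X] = 55 · (1/2) = (56 − 1) · (1/2) = 55/2 ≈ 27.5000.

E[X] = 55/2 = 27.5000.


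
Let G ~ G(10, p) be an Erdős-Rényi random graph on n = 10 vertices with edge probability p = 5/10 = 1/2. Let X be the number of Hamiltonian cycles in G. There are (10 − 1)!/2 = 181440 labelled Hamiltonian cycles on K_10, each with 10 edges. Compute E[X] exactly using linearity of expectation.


K_10 has (10 − 1)!/2 = 181440 labelled Hamiltonian cycles.
For each such Hamiltonian cycle H, let X_H = 1 if all 10 edges of H are present in G. Then P[X_H = 1] = p^{10} = (1/2)^{10} = 1/1024.
Summing the indicators: E[X] = Σ_H E[X_H] = 181440 · p^{10} = 181440 · 1/1024 = 2835/16.
Numerically: E[X] ≈ 177.188.

E[X] = 181440 · (1/2)^{10} = 2835/16 ≈ 177.188.


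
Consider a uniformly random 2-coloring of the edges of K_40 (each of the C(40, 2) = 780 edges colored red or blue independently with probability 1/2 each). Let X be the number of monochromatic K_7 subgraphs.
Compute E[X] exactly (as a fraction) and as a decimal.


Let X = Σ_S X_S over the C(40, 7) = 18643560 subsets S of size 7, where X_S = 1 if the K_7 on S is monochromatic.
For a fixed S, the K_7 on S has C(7, 2) = 21 edges. P[all 21 edges red] = (1/2)^21, and likewise for blue, so P[monochromatic] = 2·(1/2)^21 = 2^{1 − 21} = 1/1048576.
By linearity: E[X] = C(40, 7) · 2^{1 − 21} = 18643560 · 1/1048576 = 2330445/131072.
Numerically: E[X] ≈ 17.7799.

E[X] = C(40,7)·2^(1−C(7,2)) = 2330445/131072 ≈ 17.7799.


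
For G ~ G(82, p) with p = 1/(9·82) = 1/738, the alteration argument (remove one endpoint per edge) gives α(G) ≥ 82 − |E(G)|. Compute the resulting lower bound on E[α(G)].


E[|E(G)|] = C(82, 2)·p = 3321 · (1/738) = 9/2.
E[α(G)] ≥ n − E[|E(G)|] = 82 − 9/2 = 155/2.
Numerically: ≈ 77.500000.
(This is only a lower bound; the true E[α(G)] may be larger.)

E[α(G)] ≥ 155/2 ≈ 77.500000.


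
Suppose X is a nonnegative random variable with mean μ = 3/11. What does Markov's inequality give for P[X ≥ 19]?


μ = E[X] = 3/11, a = 19.
Markov: P[X ≥ 19] ≤ μ/a = (3/11)/19 = 3/209.
Numerically: ≈ 0.014.
(Since a = 19 > μ = 0.273, the bound 3/209 is < 1 and informative.)

P[X ≥ 19] ≤ 3/209 ≈ 0.014.


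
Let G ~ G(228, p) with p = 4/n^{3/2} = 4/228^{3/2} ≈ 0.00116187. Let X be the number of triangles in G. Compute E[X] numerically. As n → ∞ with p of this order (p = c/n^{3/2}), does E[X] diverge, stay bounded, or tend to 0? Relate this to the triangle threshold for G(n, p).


Number of potential triangles: C(228, 3) = 1949476.
Each occurs with probability p³ ≈ (0.00116187)³ ≈ 1.56845897e-09.
By linearity: E[X] = C(228, 3)·p³ ≈ 1949476 · 1.56845897e-09 ≈ 0.003058.
Since α = 3/2 > 1, p = c/n^{3/2} = o(1/n) is below the triangle threshold p ~ 1/n. Asymptotically E[X] ~ (c³/6)·n^{3(1−α)} = (4³/6)·n^{-1.5} → 0, so by Markov's inequality G has no triangles w.h.p.

E[X] ≈ 0.003058; in regime p = Θ(1/n^{3/2}) E[X] tends to 0 (below the triangle threshold p ~ 1/n).


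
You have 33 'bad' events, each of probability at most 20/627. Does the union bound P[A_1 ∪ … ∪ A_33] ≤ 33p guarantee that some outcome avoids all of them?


Union bound: P[∪_{i=1}^{33} A_i] ≤ Σ_i P[A_i] ≤ 33·p = 33·(20/627) = 20/19.
Numerically: 20/19 ≈ 1.052632.
Is 20/19 < 1? NO.
Since the bound 20/19 is ≥ 1, the union bound is uninformative here; it does NOT by itself certify existence.

33·p = 20/19 ≈ 1.052632; existence NOT certified by the union bound.


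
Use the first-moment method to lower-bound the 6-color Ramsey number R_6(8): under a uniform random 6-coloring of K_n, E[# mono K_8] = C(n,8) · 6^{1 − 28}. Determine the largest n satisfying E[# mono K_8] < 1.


We need C(n, 8) · 6^{1 − 28} < 1, i.e. C(n, 8) < 6^{28 − 1} = 1023490369077469249536.
Check values of n near the boundary:
  n = 1589: C(1589, 8) = 990389025825605844438; 990389025825605844438 < 1023490369077469249536? YES
  n = 1590: C(1590, 8) = 995397314198933813310; 995397314198933813310 < 1023490369077469249536? YES
  n = 1591: C(1591, 8) = 1000427749141189953870; 1000427749141189953870 < 1023490369077469249536? YES
  n = 1592: C(1592, 8) = 1005480414540892933435; 1005480414540892933435 < 1023490369077469249536? YES
  n = 1593: C(1593, 8) = 1010555394551193970323; 1010555394551193970323 < 1023490369077469249536? YES
  n = 1594: C(1594, 8) = 1015652773590544255167; 1015652773590544255167 < 1023490369077469249536? YES
  n = 1595: C(1595, 8) = 1020772636343363633895; 1020772636343363633895 < 1023490369077469249536? YES
  n = 1596: C(1596, 8) = 1025915067760710553965; 1025915067760710553965 < 1023490369077469249536? NO
The largest n with C(n, 8) < 1023490369077469249536 is n = 1595 (where E[X] = 113419181815929292655/113721152119718805504 ≈ 0.9973446). Hence R_6(8) > 1595, i.e. R_6(8) ≥ 1596.

Largest n = 1595; hence R_6(8) > 1595.


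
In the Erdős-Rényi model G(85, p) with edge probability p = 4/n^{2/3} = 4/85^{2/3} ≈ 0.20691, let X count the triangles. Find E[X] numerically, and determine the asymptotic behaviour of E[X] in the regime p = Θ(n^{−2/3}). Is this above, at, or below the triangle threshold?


Number of potential triangles: C(85, 3) = 98770.
Each occurs with probability p³ ≈ (0.20691)³ ≈ 8.85813149e-03.
By linearity: E[X] = C(85, 3)·p³ ≈ 98770 · 8.85813149e-03 ≈ 874.917647.
Since α = 2/3 < 1, p = c/n^{2/3} ≫ 1/n is above the triangle threshold p ~ 1/n. Asymptotically E[X] ~ (c³/6)·n^{3(1−α)} = (4³/6)·n^{1} → ∞; triangles are abundant w.h.p.

E[X] ≈ 874.917647; in regime p = Θ(1/n^{2/3}) E[X] diverges (above the triangle threshold p ~ 1/n).


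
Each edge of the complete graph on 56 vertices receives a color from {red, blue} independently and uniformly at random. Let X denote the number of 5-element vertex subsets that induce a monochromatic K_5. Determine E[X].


Let X = Σ_S X_S over the C(56, 5) = 3819816 subsets S of size 5, where X_S = 1 if the K_5 on S is monochromatic.
For a fixed S, the K_5 on S has C(5, 2) = 10 edges. P[all 10 edges red] = (1/2)^10, and likewise for blue, so P[monochromatic] = 2·(1/2)^10 = 2^{1 − 10} = 1/512.
By linearity: E[X] = C(56, 5) · 2^{1 − 10} = 3819816 · 1/512 = 477477/64.
Numerically: E[X] ≈ 7460.57812.

E[X] = C(56,5)·2^(1−C(5,2)) = 477477/64 ≈ 7460.57812.


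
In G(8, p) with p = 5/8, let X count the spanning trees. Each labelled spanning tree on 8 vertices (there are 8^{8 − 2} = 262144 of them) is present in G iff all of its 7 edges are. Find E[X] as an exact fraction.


K_8 has 8^{8 − 2} = 262144 labelled spanning trees.
For each such spanning tree H, let X_H = 1 if all 7 edges of H are present in G. Then P[X_H = 1] = p^{7} = (5/8)^{7} = 78125/2097152.
Summing the indicators: E[X] = Σ_H E[X_H] = 262144 · p^{7} = 262144 · 78125/2097152 = 78125/8.
Numerically: E[X] ≈ 9.77e+03.

E[X] = 262144 · (5/8)^{7} = 78125/8 ≈ 9.77e+03.


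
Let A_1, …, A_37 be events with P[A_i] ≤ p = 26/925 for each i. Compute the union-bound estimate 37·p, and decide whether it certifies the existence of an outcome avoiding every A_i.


Union bound: P[∪_{i=1}^{37} A_i] ≤ Σ_i P[A_i] ≤ 37·p = 37·(26/925) = 26/25.
Numerically: 26/25 ≈ 1.04000.
Is 26/25 < 1? NO.
Since the bound 26/25 is ≥ 1, the union bound is uninformative here; it does NOT by itself certify existence.

37·p = 26/25 ≈ 1.04000; existence NOT certified by the union bound.


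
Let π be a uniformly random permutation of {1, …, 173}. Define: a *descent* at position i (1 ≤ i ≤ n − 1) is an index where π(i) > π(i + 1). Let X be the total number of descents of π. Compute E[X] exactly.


Write X = Σ X_I over i = 1, …, 172, with X_I the indicator of one descent.
There are 172 indicators.
For each fixed i, the pair (π(i), π(i+1)) is a uniformly random ordered pair of distinct values from {1, …, 173}; by symmetry P[π(i) > π(i+1)] = 1/2.
By linearity: E[X] = 172 · (1/2) = (173 − 1) · (1/2) = 86 ≈ 86.00000.

E[X] = 86 = 86.00000.


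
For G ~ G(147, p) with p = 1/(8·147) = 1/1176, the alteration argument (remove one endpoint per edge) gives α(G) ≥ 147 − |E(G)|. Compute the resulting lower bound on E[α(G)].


E[|E(G)|] = C(147, 2)·p = 10731 · (1/1176) = 73/8.
E[α(G)] ≥ n − E[|E(G)|] = 147 − 73/8 = 1103/8.
Numerically: ≈ 137.87500.
(This is only a lower bound; the true E[α(G)] may be larger.)

E[α(G)] ≥ 1103/8 ≈ 137.87500.


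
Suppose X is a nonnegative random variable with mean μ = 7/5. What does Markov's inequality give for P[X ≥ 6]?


μ = E[X] = 7/5, a = 6.
Markov: P[X ≥ 6] ≤ μ/a = (7/5)/6 = 7/30.
Numerically: ≈ 0.2333.
(Since a = 6 > μ = 1.4000, the bound 7/30 is < 1 and informative.)

P[X ≥ 6] ≤ 7/30 ≈ 0.2333.


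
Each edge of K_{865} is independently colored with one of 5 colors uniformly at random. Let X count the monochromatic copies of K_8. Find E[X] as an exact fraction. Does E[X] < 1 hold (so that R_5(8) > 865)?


E[X] = C(865, 8) · 5^{1 − 28} = 7525050909487743060 · 5^{−27} = 7525050909487743060/7450580596923828125.
As a reduced fraction: E[X] = 1505010181897548612/1490116119384765625 ≈ 1.0100.
Is E[X] < 1? NO.
Since E[X] ≥ 1, the first-moment bound is inconclusive at n = 865; it does NOT by itself certify R_5(8) > 865.

E[X] = 1505010181897548612/1490116119384765625 ≈ 1.0100; E[X] ≥ 1; first-moment method inconclusive here.


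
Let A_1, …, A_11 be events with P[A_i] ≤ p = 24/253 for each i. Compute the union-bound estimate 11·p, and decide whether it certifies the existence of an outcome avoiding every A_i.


Union bound: P[∪_{i=1}^{11} A_i] ≤ Σ_i P[A_i] ≤ 11·p = 11·(24/253) = 24/23.
Numerically: 24/23 ≈ 1.0435.
Is 24/23 < 1? NO.
Since the bound 24/23 is ≥ 1, the union bound is uninformative here; it does NOT by itself certify existence.

11·p = 24/23 ≈ 1.0435; existence NOT certified by the union bound.


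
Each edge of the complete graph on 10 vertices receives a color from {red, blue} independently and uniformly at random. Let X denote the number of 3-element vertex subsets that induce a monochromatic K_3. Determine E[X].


Let X = Σ_S X_S over the C(10, 3) = 120 subsets S of size 3, where X_S = 1 if the K_3 on S is monochromatic.
For a fixed S, the K_3 on S has C(3, 2) = 3 edges. P[all 3 edges red] = (1/2)^3, and likewise for blue, so P[monochromatic] = 2·(1/2)^3 = 2^{1 − 3} = 1/4.
Summing: E[X] = C(10, 3) · 2^{1 − 3} = 120 · 1/4 = 30.
Numerically: E[X] ≈ 30.000000.

E[X] = C(10,3)·2^(1−C(3,2)) = 30 ≈ 30.000000.


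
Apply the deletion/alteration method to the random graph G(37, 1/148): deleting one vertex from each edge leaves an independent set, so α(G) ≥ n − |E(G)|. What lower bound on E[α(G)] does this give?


E[|E(G)|] = C(37, 2)·p = 666 · (1/148) = 9/2.
E[α(G)] ≥ n − E[|E(G)|] = 37 − 9/2 = 65/2.
Numerically: ≈ 32.500000.
(This is only a lower bound; the true E[α(G)] may be larger.)

E[α(G)] ≥ 65/2 ≈ 32.500000.


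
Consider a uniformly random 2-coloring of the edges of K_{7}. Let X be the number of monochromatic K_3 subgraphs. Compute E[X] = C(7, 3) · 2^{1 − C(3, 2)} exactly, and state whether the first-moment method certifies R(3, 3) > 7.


E[X] = C(7, 3) · 2^{1 − 3} = 35 · 2^{−2} = 35/4.
As a reduced fraction: E[X] = 35/4 ≈ 8.75000.
Is E[X] < 1? NO.
Since E[X] ≥ 1, the first-moment bound is inconclusive at n = 7; it does NOT by itself certify R(3, 3) > 7.

E[X] = 35/4 ≈ 8.75000; E[X] ≥ 1; first-moment method inconclusive here.


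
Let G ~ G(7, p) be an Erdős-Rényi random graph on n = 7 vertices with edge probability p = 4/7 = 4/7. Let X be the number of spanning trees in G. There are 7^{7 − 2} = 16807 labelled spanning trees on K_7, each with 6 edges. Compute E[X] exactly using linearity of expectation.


K_7 has 7^{7 − 2} = 16807 labelled spanning trees.
For each such spanning tree H, let X_H = 1 if all 6 edges of H are present in G. Then P[X_H = 1] = p^{6} = (4/7)^{6} = 4096/117649.
By linearity of expectation: E[X] = Σ_H E[X_H] = 16807 · p^{6} = 16807 · 4096/117649 = 4096/7.
Numerically: E[X] ≈ 585.1.

E[X] = 16807 · (4/7)^{6} = 4096/7 ≈ 585.1.


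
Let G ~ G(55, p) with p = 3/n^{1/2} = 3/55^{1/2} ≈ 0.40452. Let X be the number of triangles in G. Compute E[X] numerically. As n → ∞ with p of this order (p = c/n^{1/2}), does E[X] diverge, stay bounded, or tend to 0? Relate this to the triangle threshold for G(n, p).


Number of potential triangles: C(55, 3) = 26235.
Each occurs with probability p³ ≈ (0.40452)³ ≈ 6.6194168e-02.
By linearity: E[X] = C(55, 3)·p³ ≈ 26235 · 6.6194168e-02 ≈ 1736.60401.
Since α = 1/2 < 1, p = c/n^{1/2} ≫ 1/n is above the triangle threshold p ~ 1/n. Asymptotically E[X] ~ (c³/6)·n^{3(1−α)} = (3³/6)·n^{1.5} → ∞; triangles are abundant w.h.p.

E[X] ≈ 1736.60401; in regime p = Θ(1/n^{1/2}) E[X] diverges (above the triangle threshold p ~ 1/n).


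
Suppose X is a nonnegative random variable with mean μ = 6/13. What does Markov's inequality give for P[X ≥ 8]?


μ = E[X] = 6/13, a = 8.
Markov: P[X ≥ 8] ≤ μ/a = (6/13)/8 = 3/52.
Numerically: ≈ 0.058.
(Since a = 8 > μ = 0.462, the bound 3/52 is < 1 and informative.)

P[X ≥ 8] ≤ 3/52 ≈ 0.058.


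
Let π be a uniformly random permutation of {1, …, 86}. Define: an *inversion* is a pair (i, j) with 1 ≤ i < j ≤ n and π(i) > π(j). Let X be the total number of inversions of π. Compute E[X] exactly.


Write X = Σ X_I over the C(86, 2) = 3655 pairs i < j, with X_I the indicator of one inversion.
There are 3655 indicators.
For each fixed pair i < j, the values π(i) and π(j) are two distinct elements of {1, …, 86} in uniformly random order; by symmetry P[π(i) > π(j)] = 1/2.
By linearity: E[X] = 3655 · (1/2) = C(86, 2) · (1/2) = 3655/2 = 3655/2 ≈ 1827.500.

E[X] = 3655/2 = 1827.500.


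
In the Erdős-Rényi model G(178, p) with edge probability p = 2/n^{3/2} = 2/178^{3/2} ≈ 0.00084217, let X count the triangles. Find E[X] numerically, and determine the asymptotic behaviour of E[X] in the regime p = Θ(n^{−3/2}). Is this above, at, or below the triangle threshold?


Number of potential triangles: C(178, 3) = 924176.
Each occurs with probability p³ ≈ (0.00084217)³ ≈ 5.97310263e-10.
By linearity: E[X] = C(178, 3)·p³ ≈ 924176 · 5.97310263e-10 ≈ 0.000552.
Since α = 3/2 > 1, p = c/n^{3/2} = o(1/n) is below the triangle threshold p ~ 1/n. Asymptotically E[X] ~ (c³/6)·n^{3(1−α)} = (2³/6)·n^{-1.5} → 0, so by Markov's inequality G has no triangles w.h.p.

E[X] ≈ 0.000552; in regime p = Θ(1/n^{3/2}) E[X] tends to 0 (below the triangle threshold p ~ 1/n).


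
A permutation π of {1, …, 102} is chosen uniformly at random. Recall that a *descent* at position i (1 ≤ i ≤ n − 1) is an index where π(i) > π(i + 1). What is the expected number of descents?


Write X = Σ X_I over i = 1, …, 101, with X_I the indicator of one descent.
There are 101 indicators.
For each fixed i, the pair (π(i), π(i+1)) is a uniformly random ordered pair of distinct values from {1, …, 102}; by symmetry P[π(i) > π(i+1)] = 1/2.
By linearity: E[X] = 101 · (1/2) = (102 − 1) · (1/2) = 101/2 ≈ 50.50000.

E[X] = 101/2 = 50.50000.


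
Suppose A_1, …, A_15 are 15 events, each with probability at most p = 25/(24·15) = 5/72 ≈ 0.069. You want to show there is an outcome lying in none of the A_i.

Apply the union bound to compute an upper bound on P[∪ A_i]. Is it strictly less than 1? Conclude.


Union bound: P[∪_{i=1}^{15} A_i] ≤ Σ_i P[A_i] ≤ 15·p = 15·(5/72) = 25/24.
Numerically: 25/24 ≈ 1.042.
Is 25/24 < 1? NO.
Since the bound 25/24 is ≥ 1, the union bound is uninformative here; it does NOT by itself certify existence.

15·p = 25/24 ≈ 1.042; existence NOT certified by the union bound.


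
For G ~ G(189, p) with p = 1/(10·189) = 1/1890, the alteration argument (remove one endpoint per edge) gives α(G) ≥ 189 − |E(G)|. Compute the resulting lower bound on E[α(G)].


E[|E(G)|] = C(189, 2)·p = 17766 · (1/1890) = 47/5.
E[α(G)] ≥ n − E[|E(G)|] = 189 − 47/5 = 898/5.
Numerically: ≈ 179.600.
(This is only a lower bound; the true E[α(G)] may be larger.)

E[α(G)] ≥ 898/5 ≈ 179.600.


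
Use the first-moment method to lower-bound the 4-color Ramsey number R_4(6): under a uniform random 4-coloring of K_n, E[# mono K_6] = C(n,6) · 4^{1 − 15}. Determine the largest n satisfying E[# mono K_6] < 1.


We need C(n, 6) · 4^{1 − 15} < 1, i.e. C(n, 6) < 4^{15 − 1} = 268435456.
Check values of n near the boundary:
  n = 74: C(74, 6) = 185250786; 185250786 < 268435456? YES
  n = 75: C(75, 6) = 201359550; 201359550 < 268435456? YES
  n = 76: C(76, 6) = 218618940; 218618940 < 268435456? YES
  n = 77: C(77, 6) = 237093780; 237093780 < 268435456? YES
  n = 78: C(78, 6) = 256851595; 256851595 < 268435456? YES
  n = 79: C(79, 6) = 277962685; 277962685 < 268435456? NO
The largest n with C(n, 6) < 268435456 is n = 78 (where E[X] = 256851595/268435456 ≈ 0.95685). Hence R_4(6) > 78, i.e. R_4(6) ≥ 79.

Largest n = 78; hence R_4(6) > 78.


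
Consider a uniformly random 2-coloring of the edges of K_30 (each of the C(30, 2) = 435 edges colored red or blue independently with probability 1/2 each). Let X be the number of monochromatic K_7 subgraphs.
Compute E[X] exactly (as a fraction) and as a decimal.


Let X = Σ_S X_S over the C(30, 7) = 2035800 subsets S of size 7, where X_S = 1 if the K_7 on S is monochromatic.
For a fixed S, the K_7 on S has C(7, 2) = 21 edges. P[all 21 edges red] = (1/2)^21, and likewise for blue, so P[monochromatic] = 2·(1/2)^21 = 2^{1 − 21} = 1/1048576.
By linearity of expectation: E[X] = C(30, 7) · 2^{1 − 21} = 2035800 · 1/1048576 = 254475/131072.
Numerically: E[X] ≈ 1.94149.

E[X] = C(30,7)·2^(1−C(7,2)) = 254475/131072 ≈ 1.94149.


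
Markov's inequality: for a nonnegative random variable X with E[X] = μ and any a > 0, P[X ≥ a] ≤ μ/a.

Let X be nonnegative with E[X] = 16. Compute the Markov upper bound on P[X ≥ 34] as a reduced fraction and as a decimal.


μ = E[X] = 16, a = 34.
Markov: P[X ≥ 34] ≤ μ/a = (16)/34 = 8/17.
Numerically: ≈ 0.470588.
(Since a = 34 > μ = 16.000000, the bound 8/17 is < 1 and informative.)

P[X ≥ 34] ≤ 8/17 ≈ 0.470588.


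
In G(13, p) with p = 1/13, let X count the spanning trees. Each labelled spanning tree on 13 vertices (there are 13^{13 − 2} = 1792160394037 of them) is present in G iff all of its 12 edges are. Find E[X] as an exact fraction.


K_13 has 13^{13 − 2} = 1792160394037 labelled spanning trees.
For each such spanning tree H, let X_H = 1 if all 12 edges of H are present in G. Then P[X_H = 1] = p^{12} = (1/13)^{12} = 1/23298085122481.
By linearity: E[X] = Σ_H E[X_H] = 1792160394037 · p^{12} = 1792160394037 · 1/23298085122481 = 1/13.
Numerically: E[X] ≈ 0.07692.

E[X] = 1792160394037 · (1/13)^{12} = 1/13 ≈ 0.07692.


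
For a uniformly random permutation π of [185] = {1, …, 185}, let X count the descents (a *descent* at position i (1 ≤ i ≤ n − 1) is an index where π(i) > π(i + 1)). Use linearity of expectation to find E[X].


Write X = Σ X_I over i = 1, …, 184, with X_I the indicator of one descent.
There are 184 indicators.
For each fixed i, the pair (π(i), π(i+1)) is a uniformly random ordered pair of distinct values from {1, …, 185}; by symmetry P[π(i) > π(i+1)] = 1/2.
By linearity: E[X] = 184 · (1/2) = (185 − 1) · (1/2) = 92 ≈ 92.000.

E[X] = 92 = 92.000.


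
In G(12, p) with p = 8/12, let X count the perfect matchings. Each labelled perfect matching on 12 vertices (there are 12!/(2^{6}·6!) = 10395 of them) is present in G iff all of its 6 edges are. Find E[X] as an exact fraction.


K_12 has 12!/(2^{6}·6!) = 10395 labelled perfect matchings.
For each such perfect matching H, let X_H = 1 if all 6 edges of H are present in G. Then P[X_H = 1] = p^{6} = (2/3)^{6} = 64/729.
Summing the indicators: E[X] = Σ_H E[X_H] = 10395 · p^{6} = 10395 · 64/729 = 24640/27.
Numerically: E[X] ≈ 913.

E[X] = 10395 · (2/3)^{6} = 24640/27 ≈ 913.


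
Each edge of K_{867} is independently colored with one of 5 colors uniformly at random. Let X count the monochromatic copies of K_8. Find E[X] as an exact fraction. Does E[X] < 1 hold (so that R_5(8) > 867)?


E[X] = C(867, 8) · 5^{1 − 28} = 7665949963452117060 · 5^{−27} = 7665949963452117060/7450580596923828125.
As a reduced fraction: E[X] = 1533189992690423412/1490116119384765625 ≈ 1.0289064.
Is E[X] < 1? NO.
Since E[X] ≥ 1, the first-moment bound is inconclusive at n = 867; it does NOT by itself certify R_5(8) > 867.

E[X] = 1533189992690423412/1490116119384765625 ≈ 1.0289064; E[X] ≥ 1; first-moment method inconclusive here.


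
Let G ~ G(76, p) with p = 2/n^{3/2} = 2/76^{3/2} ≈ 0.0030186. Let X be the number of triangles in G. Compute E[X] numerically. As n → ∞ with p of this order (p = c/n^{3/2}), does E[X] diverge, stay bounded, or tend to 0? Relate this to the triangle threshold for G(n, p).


Number of potential triangles: C(76, 3) = 70300.
Each occurs with probability p³ ≈ (0.0030186)³ ≈ 2.7506088e-08.
By linearity: E[X] = C(76, 3)·p³ ≈ 70300 · 2.7506088e-08 ≈ 0.00193.
Since α = 3/2 > 1, p = c/n^{3/2} = o(1/n) is below the triangle threshold p ~ 1/n. Asymptotically E[X] ~ (c³/6)·n^{3(1−α)} = (2³/6)·n^{-1.5} → 0, so by Markov's inequality G has no triangles w.h.p.

E[X] ≈ 0.00193; in regime p = Θ(1/n^{3/2}) E[X] tends to 0 (below the triangle threshold p ~ 1/n).


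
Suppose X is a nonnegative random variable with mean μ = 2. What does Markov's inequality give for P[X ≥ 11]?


μ = E[X] = 2, a = 11.
Markov: P[X ≥ 11] ≤ μ/a = (2)/11 = 2/11.
Numerically: ≈ 0.1818.
(Since a = 11 > μ = 2.0000, the bound 2/11 is < 1 and informative.)

P[X ≥ 11] ≤ 2/11 ≈ 0.1818.


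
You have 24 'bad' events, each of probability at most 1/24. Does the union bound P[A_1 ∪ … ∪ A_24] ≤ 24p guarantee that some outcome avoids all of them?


Union bound: P[∪_{i=1}^{24} A_i] ≤ Σ_i P[A_i] ≤ 24·p = 24·(1/24) = 1.
Numerically: 1 ≈ 1.0000.
Is 1 < 1? NO.
Since the bound 1 is ≥ 1, the union bound is uninformative here; it does NOT by itself certify existence.

24·p = 1 ≈ 1.0000; existence NOT certified by the union bound.


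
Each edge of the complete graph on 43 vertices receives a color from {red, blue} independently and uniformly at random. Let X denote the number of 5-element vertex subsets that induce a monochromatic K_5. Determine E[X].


Let X = Σ_S X_S over the C(43, 5) = 962598 subsets S of size 5, where X_S = 1 if the K_5 on S is monochromatic.
For a fixed S, the K_5 on S has C(5, 2) = 10 edges. P[all 10 edges red] = (1/2)^10, and likewise for blue, so P[monochromatic] = 2·(1/2)^10 = 2^{1 − 10} = 1/512.
By linearity of expectation: E[X] = C(43, 5) · 2^{1 − 10} = 962598 · 1/512 = 481299/256.
Numerically: E[X] ≈ 1880.074.

E[X] = C(43,5)·2^(1−C(5,2)) = 481299/256 ≈ 1880.074.


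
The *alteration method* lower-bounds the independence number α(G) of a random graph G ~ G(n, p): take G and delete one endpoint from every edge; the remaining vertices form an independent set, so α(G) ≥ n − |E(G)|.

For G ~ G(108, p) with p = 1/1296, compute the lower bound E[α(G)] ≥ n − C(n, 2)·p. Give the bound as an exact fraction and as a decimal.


E[|E(G)|] = C(108, 2)·p = 5778 · (1/1296) = 107/24.
E[α(G)] ≥ n − E[|E(G)|] = 108 − 107/24 = 2485/24.
Numerically: ≈ 103.541667.
(This is only a lower bound; the true E[α(G)] may be larger.)

E[α(G)] ≥ 2485/24 ≈ 103.541667.


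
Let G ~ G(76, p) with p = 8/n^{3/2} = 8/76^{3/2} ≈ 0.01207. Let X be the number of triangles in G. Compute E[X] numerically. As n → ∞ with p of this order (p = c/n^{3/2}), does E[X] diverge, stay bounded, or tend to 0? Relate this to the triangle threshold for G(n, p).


Number of potential triangles: C(76, 3) = 70300.
Each occurs with probability p³ ≈ (0.01207)³ ≈ 1.760390e-06.
By linearity: E[X] = C(76, 3)·p³ ≈ 70300 · 1.760390e-06 ≈ 0.1238.
Since α = 3/2 > 1, p = c/n^{3/2} = o(1/n) is below the triangle threshold p ~ 1/n. Asymptotically E[X] ~ (c³/6)·n^{3(1−α)} = (8³/6)·n^{-1.5} → 0, so by Markov's inequality G has no triangles w.h.p.

E[X] ≈ 0.1238; in regime p = Θ(1/n^{3/2}) E[X] tends to 0 (below the triangle threshold p ~ 1/n).


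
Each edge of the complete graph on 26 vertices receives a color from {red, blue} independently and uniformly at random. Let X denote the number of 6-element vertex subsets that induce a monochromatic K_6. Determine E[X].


Let X = Σ_S X_S over the C(26, 6) = 230230 subsets S of size 6, where X_S = 1 if the K_6 on S is monochromatic.
For a fixed S, the K_6 on S has C(6, 2) = 15 edges. P[all 15 edges red] = (1/2)^15, and likewise for blue, so P[monochromatic] = 2·(1/2)^15 = 2^{1 − 15} = 1/16384.
By linearity of expectation: E[X] = C(26, 6) · 2^{1 − 15} = 230230 · 1/16384 = 115115/8192.
Numerically: E[X] ≈ 14.05212.

E[X] = C(26,6)·2^(1−C(6,2)) = 115115/8192 ≈ 14.05212.


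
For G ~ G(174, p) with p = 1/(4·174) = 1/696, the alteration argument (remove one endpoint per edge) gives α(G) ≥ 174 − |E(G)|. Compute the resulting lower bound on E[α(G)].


E[|E(G)|] = C(174, 2)·p = 15051 · (1/696) = 173/8.
E[α(G)] ≥ n − E[|E(G)|] = 174 − 173/8 = 1219/8.
Numerically: ≈ 152.37500.
(This is only a lower bound; the true E[α(G)] may be larger.)

E[α(G)] ≥ 1219/8 ≈ 152.37500.


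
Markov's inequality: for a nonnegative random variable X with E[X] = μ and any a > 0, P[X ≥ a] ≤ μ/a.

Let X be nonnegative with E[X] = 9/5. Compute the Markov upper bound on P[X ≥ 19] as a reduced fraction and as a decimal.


μ = E[X] = 9/5, a = 19.
Markov: P[X ≥ 19] ≤ μ/a = (9/5)/19 = 9/95.
Numerically: ≈ 0.094737.
(Since a = 19 > μ = 1.800000, the bound 9/95 is < 1 and informative.)

P[X ≥ 19] ≤ 9/95 ≈ 0.094737.


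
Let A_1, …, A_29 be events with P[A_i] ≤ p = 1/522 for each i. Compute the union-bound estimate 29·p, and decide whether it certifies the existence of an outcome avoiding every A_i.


Union bound: P[∪_{i=1}^{29} A_i] ≤ Σ_i P[A_i] ≤ 29·p = 29·(1/522) = 1/18.
Numerically: 1/18 ≈ 0.0556.
Is 1/18 < 1? YES.
Since P[∪ A_i] ≤ 1/18 < 1, the complement has P[∩ A_i^c] ≥ 1 − 1/18 = 17/18 > 0, so some outcome avoids every A_i.

29·p = 1/18 ≈ 0.0556; existence CERTIFIED by the union bound.


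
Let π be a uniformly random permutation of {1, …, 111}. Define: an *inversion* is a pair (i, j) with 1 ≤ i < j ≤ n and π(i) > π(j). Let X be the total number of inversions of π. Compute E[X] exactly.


Write X = Σ X_I over the C(111, 2) = 6105 pairs i < j, with X_I the indicator of one inversion.
There are 6105 indicators.
For each fixed pair i < j, the values π(i) and π(j) are two distinct elements of {1, …, 111} in uniformly random order; by symmetry P[π(i) > π(j)] = 1/2.
By linearity: E[X] = 6105 · (1/2) = C(111, 2) · (1/2) = 6105/2 = 6105/2 ≈ 3052.500000.

E[X] = 6105/2 = 3052.500000.


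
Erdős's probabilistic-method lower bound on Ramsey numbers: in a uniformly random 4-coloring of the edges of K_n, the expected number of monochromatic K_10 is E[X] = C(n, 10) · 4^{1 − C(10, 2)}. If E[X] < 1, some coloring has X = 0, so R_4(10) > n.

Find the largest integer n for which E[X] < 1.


We need C(n, 10) · 4^{1 − 45} < 1, i.e. C(n, 10) < 4^{45 − 1} = 309485009821345068724781056.
Check values of n near the boundary:
  n = 2021: C(2021, 10) = 306347841644770462864800616; 306347841644770462864800616 < 309485009821345068724781056? YES
  n = 2022: C(2022, 10) = 307870445231474093395937796; 307870445231474093395937796 < 309485009821345068724781056? YES
  n = 2023: C(2023, 10) = 309399856285778485315440716; 309399856285778485315440716 < 309485009821345068724781056? YES
  n = 2024: C(2024, 10) = 310936101848269937576192656; 310936101848269937576192656 < 309485009821345068724781056? NO
  n = 2025: C(2025, 10) = 312479209053472269772600560; 312479209053472269772600560 < 309485009821345068724781056? NO
The largest n with C(n, 10) < 309485009821345068724781056 is n = 2023 (where E[X] = 77349964071444621328860179/77371252455336267181195264 ≈ 0.9997249). Hence R_4(10) > 2023, i.e. R_4(10) ≥ 2024.

Largest n = 2023; hence R_4(10) > 2023.
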